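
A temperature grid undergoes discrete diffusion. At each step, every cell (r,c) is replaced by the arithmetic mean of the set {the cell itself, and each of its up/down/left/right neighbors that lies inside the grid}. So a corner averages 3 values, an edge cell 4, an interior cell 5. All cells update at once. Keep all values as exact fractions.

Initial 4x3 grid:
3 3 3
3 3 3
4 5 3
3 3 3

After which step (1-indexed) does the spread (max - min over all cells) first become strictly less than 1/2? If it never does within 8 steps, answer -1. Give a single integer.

Step 1: max=15/4, min=3, spread=3/4
Step 2: max=71/20, min=3, spread=11/20
Step 3: max=313/90, min=373/120, spread=133/360
  -> spread < 1/2 first at step 3
Step 4: max=44827/12960, min=2257/720, spread=4201/12960
Step 5: max=531997/155520, min=7633/2400, spread=186893/777600
Step 6: max=158873899/46656000, min=4147879/1296000, spread=1910051/9331200
Step 7: max=9473346641/2799360000, min=250637461/77760000, spread=90079609/559872000
Step 8: max=566159142979/167961600000, min=5034748813/1555200000, spread=896250847/6718464000

Answer: 3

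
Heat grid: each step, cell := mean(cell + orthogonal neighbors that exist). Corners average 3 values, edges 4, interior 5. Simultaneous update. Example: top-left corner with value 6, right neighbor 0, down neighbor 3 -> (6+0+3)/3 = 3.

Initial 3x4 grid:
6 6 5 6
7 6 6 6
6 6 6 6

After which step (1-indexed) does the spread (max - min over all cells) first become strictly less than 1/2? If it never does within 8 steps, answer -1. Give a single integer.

Step 1: max=19/3, min=17/3, spread=2/3
Step 2: max=1507/240, min=689/120, spread=43/80
Step 3: max=13397/2160, min=6269/1080, spread=859/2160
  -> spread < 1/2 first at step 3
Step 4: max=159131/25920, min=37987/6480, spread=7183/25920
Step 5: max=9521329/1555200, min=1142869/194400, spread=378377/1555200
Step 6: max=568571867/93312000, min=4306229/729000, spread=3474911/18662400
Step 7: max=34028621233/5598720000, min=2072288183/349920000, spread=174402061/1119744000
Step 8: max=2036376223187/335923200000, min=62334363491/10497600000, spread=1667063659/13436928000

Answer: 3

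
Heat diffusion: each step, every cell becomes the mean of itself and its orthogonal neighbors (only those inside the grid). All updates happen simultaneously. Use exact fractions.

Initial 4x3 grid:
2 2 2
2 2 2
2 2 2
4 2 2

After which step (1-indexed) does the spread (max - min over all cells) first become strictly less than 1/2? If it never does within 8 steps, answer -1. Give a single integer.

Step 1: max=8/3, min=2, spread=2/3
Step 2: max=23/9, min=2, spread=5/9
Step 3: max=257/108, min=2, spread=41/108
  -> spread < 1/2 first at step 3
Step 4: max=30137/12960, min=2, spread=4217/12960
Step 5: max=1764349/777600, min=7279/3600, spread=38417/155520
Step 6: max=104512211/46656000, min=146597/72000, spread=1903471/9331200
Step 7: max=6199709089/2799360000, min=4435759/2160000, spread=18038617/111974400
Step 8: max=369191382851/167961600000, min=401726759/194400000, spread=883978523/6718464000

Answer: 3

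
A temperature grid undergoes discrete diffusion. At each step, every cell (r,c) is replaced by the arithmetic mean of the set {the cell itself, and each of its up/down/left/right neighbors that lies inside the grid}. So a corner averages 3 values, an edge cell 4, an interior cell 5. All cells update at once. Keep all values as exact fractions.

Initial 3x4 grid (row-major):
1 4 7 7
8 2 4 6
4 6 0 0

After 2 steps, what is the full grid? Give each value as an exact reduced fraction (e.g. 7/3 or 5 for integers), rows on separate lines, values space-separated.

Answer: 139/36 68/15 73/15 197/36
1133/240 377/100 417/100 1003/240
17/4 163/40 113/40 35/12

Derivation:
After step 1:
  13/3 7/2 11/2 20/3
  15/4 24/5 19/5 17/4
  6 3 5/2 2
After step 2:
  139/36 68/15 73/15 197/36
  1133/240 377/100 417/100 1003/240
  17/4 163/40 113/40 35/12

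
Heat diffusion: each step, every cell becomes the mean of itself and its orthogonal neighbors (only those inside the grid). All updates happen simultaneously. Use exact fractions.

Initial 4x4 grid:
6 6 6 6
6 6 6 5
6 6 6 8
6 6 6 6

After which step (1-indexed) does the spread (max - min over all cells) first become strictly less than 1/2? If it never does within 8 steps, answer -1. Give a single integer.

Answer: 3

Derivation:
Step 1: max=20/3, min=17/3, spread=1
Step 2: max=767/120, min=88/15, spread=21/40
Step 3: max=6827/1080, min=6419/1080, spread=17/45
  -> spread < 1/2 first at step 3
Step 4: max=201761/32400, min=40301/6750, spread=41581/162000
Step 5: max=6032639/972000, min=323239/54000, spread=214337/972000
Step 6: max=179897387/29160000, min=647281/108000, spread=5131517/29160000
Step 7: max=5381544527/874800000, min=14587757/2430000, spread=129952007/874800000
Step 8: max=160954897511/26244000000, min=8760233873/1458000000, spread=3270687797/26244000000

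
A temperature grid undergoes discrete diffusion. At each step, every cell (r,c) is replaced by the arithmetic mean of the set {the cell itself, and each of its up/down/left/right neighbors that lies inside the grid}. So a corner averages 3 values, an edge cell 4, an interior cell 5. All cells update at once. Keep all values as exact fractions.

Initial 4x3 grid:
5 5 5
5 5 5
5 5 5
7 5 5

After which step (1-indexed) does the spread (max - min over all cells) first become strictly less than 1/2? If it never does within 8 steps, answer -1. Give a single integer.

Step 1: max=17/3, min=5, spread=2/3
Step 2: max=50/9, min=5, spread=5/9
Step 3: max=581/108, min=5, spread=41/108
  -> spread < 1/2 first at step 3
Step 4: max=69017/12960, min=5, spread=4217/12960
Step 5: max=4097149/777600, min=18079/3600, spread=38417/155520
Step 6: max=244480211/46656000, min=362597/72000, spread=1903471/9331200
Step 7: max=14597789089/2799360000, min=10915759/2160000, spread=18038617/111974400
Step 8: max=873076182851/167961600000, min=984926759/194400000, spread=883978523/6718464000

Answer: 3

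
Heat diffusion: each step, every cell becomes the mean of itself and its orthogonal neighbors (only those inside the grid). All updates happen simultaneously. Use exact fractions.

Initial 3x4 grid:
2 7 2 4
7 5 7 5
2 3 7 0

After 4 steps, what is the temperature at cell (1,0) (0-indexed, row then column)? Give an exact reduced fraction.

Step 1: cell (1,0) = 4
Step 2: cell (1,0) = 287/60
Step 3: cell (1,0) = 3233/720
Step 4: cell (1,0) = 199831/43200
Full grid after step 4:
  3751/810 6353/1350 48911/10800 14351/3240
  199831/43200 4117/900 8197/1800 188009/43200
  3217/720 8179/1800 221/50 9409/2160

Answer: 199831/43200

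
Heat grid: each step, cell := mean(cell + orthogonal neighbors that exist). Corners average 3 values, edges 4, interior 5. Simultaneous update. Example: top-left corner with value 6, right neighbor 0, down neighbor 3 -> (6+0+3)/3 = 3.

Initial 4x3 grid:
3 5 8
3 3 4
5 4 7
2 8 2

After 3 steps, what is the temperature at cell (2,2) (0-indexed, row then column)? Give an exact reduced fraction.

Step 1: cell (2,2) = 17/4
Step 2: cell (2,2) = 1249/240
Step 3: cell (2,2) = 33907/7200
Full grid after step 3:
  8683/2160 66019/14400 5249/1080
  3719/900 13003/3000 35827/7200
  4897/1200 28021/6000 33907/7200
  203/45 16211/3600 10699/2160

Answer: 33907/7200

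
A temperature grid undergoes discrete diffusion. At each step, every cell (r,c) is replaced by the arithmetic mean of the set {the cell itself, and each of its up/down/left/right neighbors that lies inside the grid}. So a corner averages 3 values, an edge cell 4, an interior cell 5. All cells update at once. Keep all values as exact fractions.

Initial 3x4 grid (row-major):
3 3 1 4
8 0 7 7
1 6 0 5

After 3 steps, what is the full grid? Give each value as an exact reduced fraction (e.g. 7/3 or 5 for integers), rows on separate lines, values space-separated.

After step 1:
  14/3 7/4 15/4 4
  3 24/5 3 23/4
  5 7/4 9/2 4
After step 2:
  113/36 449/120 25/8 9/2
  131/30 143/50 109/25 67/16
  13/4 321/80 53/16 19/4
After step 3:
  4049/1080 11579/3600 2359/600 63/16
  6127/1800 23209/6000 3569/1000 7119/1600
  2791/720 2687/800 3287/800 49/12

Answer: 4049/1080 11579/3600 2359/600 63/16
6127/1800 23209/6000 3569/1000 7119/1600
2791/720 2687/800 3287/800 49/12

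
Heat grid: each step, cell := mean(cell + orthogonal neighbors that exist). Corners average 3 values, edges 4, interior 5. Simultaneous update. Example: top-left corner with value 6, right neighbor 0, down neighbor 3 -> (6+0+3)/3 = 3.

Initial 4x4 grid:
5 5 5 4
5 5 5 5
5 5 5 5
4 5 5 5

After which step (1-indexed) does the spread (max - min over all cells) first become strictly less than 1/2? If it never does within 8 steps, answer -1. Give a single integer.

Answer: 1

Derivation:
Step 1: max=5, min=14/3, spread=1/3
  -> spread < 1/2 first at step 1
Step 2: max=5, min=85/18, spread=5/18
Step 3: max=119/24, min=1039/216, spread=4/27
Step 4: max=713/144, min=31357/6480, spread=91/810
Step 5: max=11839/2400, min=946447/194400, spread=391/6075
Step 6: max=3192377/648000, min=5692589/1166400, spread=8389/182250
Step 7: max=95618887/19440000, min=855742591/174960000, spread=37714/1366875
Step 8: max=191097991/38880000, min=25698384817/5248800000, spread=780031/41006250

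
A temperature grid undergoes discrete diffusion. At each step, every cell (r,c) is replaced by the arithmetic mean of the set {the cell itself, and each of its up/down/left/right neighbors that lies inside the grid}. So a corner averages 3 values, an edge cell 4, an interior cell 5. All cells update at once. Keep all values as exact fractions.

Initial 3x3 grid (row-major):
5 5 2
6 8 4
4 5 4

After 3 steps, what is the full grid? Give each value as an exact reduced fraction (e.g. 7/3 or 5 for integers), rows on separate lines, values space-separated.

After step 1:
  16/3 5 11/3
  23/4 28/5 9/2
  5 21/4 13/3
After step 2:
  193/36 49/10 79/18
  1301/240 261/50 181/40
  16/3 1211/240 169/36
After step 3:
  11291/2160 1987/400 4973/1080
  76807/14400 15067/3000 11297/2400
  79/15 73057/14400 10271/2160

Answer: 11291/2160 1987/400 4973/1080
76807/14400 15067/3000 11297/2400
79/15 73057/14400 10271/2160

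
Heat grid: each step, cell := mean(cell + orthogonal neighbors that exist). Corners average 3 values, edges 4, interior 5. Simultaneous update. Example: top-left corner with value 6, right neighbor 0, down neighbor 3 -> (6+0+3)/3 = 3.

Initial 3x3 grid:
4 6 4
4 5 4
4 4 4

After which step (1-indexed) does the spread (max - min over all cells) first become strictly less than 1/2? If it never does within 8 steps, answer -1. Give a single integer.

Step 1: max=19/4, min=4, spread=3/4
Step 2: max=1121/240, min=25/6, spread=121/240
Step 3: max=65527/14400, min=20359/4800, spread=89/288
  -> spread < 1/2 first at step 3
Step 4: max=3895169/864000, min=1235473/288000, spread=755/3456
Step 5: max=231707143/51840000, min=24862877/5760000, spread=6353/41472
Step 6: max=13836643121/3110400000, min=4500691457/1036800000, spread=53531/497664
Step 7: max=827009814487/186624000000, min=270972511079/62208000000, spread=450953/5971968
Step 8: max=49499363147489/11197440000000, min=1811324543657/414720000000, spread=3799043/71663616

Answer: 3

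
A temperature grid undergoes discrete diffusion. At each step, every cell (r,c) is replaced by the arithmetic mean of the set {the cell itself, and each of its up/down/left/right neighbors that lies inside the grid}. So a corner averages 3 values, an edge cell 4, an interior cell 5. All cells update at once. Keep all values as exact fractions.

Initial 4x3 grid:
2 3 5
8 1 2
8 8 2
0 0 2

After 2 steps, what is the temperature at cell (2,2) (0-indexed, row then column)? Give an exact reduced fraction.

Answer: 167/60

Derivation:
Step 1: cell (2,2) = 7/2
Step 2: cell (2,2) = 167/60
Full grid after step 2:
  71/18 889/240 103/36
  1169/240 91/25 103/30
  1033/240 101/25 167/60
  67/18 103/40 22/9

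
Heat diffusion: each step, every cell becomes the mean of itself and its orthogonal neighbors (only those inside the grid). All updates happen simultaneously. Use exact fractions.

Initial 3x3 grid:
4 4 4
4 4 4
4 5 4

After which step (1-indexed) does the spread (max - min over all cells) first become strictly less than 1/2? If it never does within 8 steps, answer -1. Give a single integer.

Step 1: max=13/3, min=4, spread=1/3
  -> spread < 1/2 first at step 1
Step 2: max=1027/240, min=4, spread=67/240
Step 3: max=9077/2160, min=807/200, spread=1807/10800
Step 4: max=3613963/864000, min=21961/5400, spread=33401/288000
Step 5: max=32333933/7776000, min=2203391/540000, spread=3025513/38880000
Step 6: max=12906526867/3110400000, min=117955949/28800000, spread=53531/995328
Step 7: max=772528925849/186624000000, min=31895116051/7776000000, spread=450953/11943936
Step 8: max=46298663560603/11197440000000, min=3833488610519/933120000000, spread=3799043/143327232

Answer: 1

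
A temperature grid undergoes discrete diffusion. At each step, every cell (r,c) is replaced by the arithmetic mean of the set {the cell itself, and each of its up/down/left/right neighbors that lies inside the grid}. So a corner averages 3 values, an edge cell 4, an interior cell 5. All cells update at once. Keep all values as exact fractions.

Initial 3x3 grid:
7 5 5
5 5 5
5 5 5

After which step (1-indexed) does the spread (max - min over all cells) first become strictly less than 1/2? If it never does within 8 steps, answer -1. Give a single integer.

Answer: 3

Derivation:
Step 1: max=17/3, min=5, spread=2/3
Step 2: max=50/9, min=5, spread=5/9
Step 3: max=581/108, min=5, spread=41/108
  -> spread < 1/2 first at step 3
Step 4: max=34531/6480, min=911/180, spread=347/1296
Step 5: max=2050937/388800, min=9157/1800, spread=2921/15552
Step 6: max=122468539/23328000, min=1105483/216000, spread=24611/186624
Step 7: max=7317122033/1399680000, min=24956741/4860000, spread=207329/2239488
Step 8: max=437933952451/83980800000, min=1334801599/259200000, spread=1746635/26873856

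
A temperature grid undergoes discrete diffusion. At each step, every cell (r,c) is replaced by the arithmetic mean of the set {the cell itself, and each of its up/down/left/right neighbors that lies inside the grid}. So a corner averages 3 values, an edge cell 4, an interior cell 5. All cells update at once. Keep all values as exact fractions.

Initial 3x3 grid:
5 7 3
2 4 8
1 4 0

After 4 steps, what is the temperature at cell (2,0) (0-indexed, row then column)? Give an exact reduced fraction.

Answer: 17311/5184

Derivation:
Step 1: cell (2,0) = 7/3
Step 2: cell (2,0) = 91/36
Step 3: cell (2,0) = 1393/432
Step 4: cell (2,0) = 17311/5184
Full grid after step 4:
  21305/5184 153793/34560 3883/864
  10969/2880 18757/4800 48871/11520
  17311/5184 124583/34560 269/72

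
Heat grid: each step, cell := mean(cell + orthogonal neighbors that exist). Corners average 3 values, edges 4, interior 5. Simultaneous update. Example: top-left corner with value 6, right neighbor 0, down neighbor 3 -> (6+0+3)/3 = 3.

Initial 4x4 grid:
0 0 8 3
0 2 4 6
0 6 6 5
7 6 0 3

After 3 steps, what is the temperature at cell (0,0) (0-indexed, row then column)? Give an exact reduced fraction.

Step 1: cell (0,0) = 0
Step 2: cell (0,0) = 1
Step 3: cell (0,0) = 47/30
Full grid after step 3:
  47/30 6217/2400 27163/7200 10087/2160
  5087/2400 287/100 24877/6000 16049/3600
  22301/7200 21959/6000 1507/375 15677/3600
  1633/432 14293/3600 14657/3600 2113/540

Answer: 47/30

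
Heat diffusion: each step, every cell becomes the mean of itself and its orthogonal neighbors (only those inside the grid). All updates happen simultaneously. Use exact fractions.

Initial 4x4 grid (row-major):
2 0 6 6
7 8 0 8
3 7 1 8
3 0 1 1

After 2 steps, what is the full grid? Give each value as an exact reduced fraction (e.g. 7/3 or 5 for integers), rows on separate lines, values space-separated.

Answer: 4 18/5 137/30 91/18
87/20 109/25 209/50 319/60
79/20 387/100 341/100 251/60
13/4 93/40 307/120 103/36

Derivation:
After step 1:
  3 4 3 20/3
  5 22/5 23/5 11/2
  5 19/5 17/5 9/2
  2 11/4 3/4 10/3
After step 2:
  4 18/5 137/30 91/18
  87/20 109/25 209/50 319/60
  79/20 387/100 341/100 251/60
  13/4 93/40 307/120 103/36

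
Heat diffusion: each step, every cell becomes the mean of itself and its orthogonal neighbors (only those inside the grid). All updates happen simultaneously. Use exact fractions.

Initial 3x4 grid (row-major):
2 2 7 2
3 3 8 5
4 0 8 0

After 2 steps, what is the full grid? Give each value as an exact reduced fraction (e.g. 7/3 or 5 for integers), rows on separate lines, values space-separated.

After step 1:
  7/3 7/2 19/4 14/3
  3 16/5 31/5 15/4
  7/3 15/4 4 13/3
After step 2:
  53/18 827/240 1147/240 79/18
  163/60 393/100 219/50 379/80
  109/36 797/240 1097/240 145/36

Answer: 53/18 827/240 1147/240 79/18
163/60 393/100 219/50 379/80
109/36 797/240 1097/240 145/36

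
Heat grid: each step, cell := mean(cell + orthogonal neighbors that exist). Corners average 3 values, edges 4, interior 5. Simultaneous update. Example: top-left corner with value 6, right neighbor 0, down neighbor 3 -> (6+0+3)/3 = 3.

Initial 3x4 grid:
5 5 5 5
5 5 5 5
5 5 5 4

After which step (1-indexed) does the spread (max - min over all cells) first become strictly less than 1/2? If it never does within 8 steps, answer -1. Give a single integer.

Answer: 1

Derivation:
Step 1: max=5, min=14/3, spread=1/3
  -> spread < 1/2 first at step 1
Step 2: max=5, min=85/18, spread=5/18
Step 3: max=5, min=1039/216, spread=41/216
Step 4: max=5, min=125383/25920, spread=4217/25920
Step 5: max=35921/7200, min=7566851/1555200, spread=38417/311040
Step 6: max=717403/144000, min=455359789/93312000, spread=1903471/18662400
Step 7: max=21484241/4320000, min=27392610911/5598720000, spread=18038617/223948800
Step 8: max=1931073241/388800000, min=1646347817149/335923200000, spread=883978523/13436928000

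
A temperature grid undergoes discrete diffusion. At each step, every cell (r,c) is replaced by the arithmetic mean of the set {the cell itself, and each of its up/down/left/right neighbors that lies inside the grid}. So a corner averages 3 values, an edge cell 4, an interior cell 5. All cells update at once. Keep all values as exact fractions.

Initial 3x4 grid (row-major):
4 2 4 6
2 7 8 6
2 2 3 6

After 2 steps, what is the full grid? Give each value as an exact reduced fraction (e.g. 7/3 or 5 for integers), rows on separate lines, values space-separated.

After step 1:
  8/3 17/4 5 16/3
  15/4 21/5 28/5 13/2
  2 7/2 19/4 5
After step 2:
  32/9 967/240 1211/240 101/18
  757/240 213/50 521/100 673/120
  37/12 289/80 377/80 65/12

Answer: 32/9 967/240 1211/240 101/18
757/240 213/50 521/100 673/120
37/12 289/80 377/80 65/12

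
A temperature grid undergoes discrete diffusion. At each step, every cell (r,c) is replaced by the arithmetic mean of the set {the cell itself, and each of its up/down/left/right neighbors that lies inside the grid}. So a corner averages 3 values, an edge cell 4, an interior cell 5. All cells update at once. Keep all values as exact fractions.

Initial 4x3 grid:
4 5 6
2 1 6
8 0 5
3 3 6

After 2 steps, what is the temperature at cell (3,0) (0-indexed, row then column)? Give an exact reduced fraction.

Step 1: cell (3,0) = 14/3
Step 2: cell (3,0) = 131/36
Full grid after step 2:
  137/36 121/30 85/18
  101/30 369/100 1033/240
  113/30 167/50 1009/240
  131/36 59/15 143/36

Answer: 131/36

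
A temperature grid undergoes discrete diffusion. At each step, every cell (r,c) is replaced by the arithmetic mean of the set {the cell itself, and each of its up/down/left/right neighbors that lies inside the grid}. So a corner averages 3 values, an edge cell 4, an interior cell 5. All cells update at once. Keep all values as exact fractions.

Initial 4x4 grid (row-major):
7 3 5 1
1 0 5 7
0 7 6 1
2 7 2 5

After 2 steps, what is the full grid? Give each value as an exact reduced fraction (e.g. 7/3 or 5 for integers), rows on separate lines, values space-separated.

After step 1:
  11/3 15/4 7/2 13/3
  2 16/5 23/5 7/2
  5/2 4 21/5 19/4
  3 9/2 5 8/3
After step 2:
  113/36 847/240 971/240 34/9
  341/120 351/100 19/5 1031/240
  23/8 92/25 451/100 907/240
  10/3 33/8 491/120 149/36

Answer: 113/36 847/240 971/240 34/9
341/120 351/100 19/5 1031/240
23/8 92/25 451/100 907/240
10/3 33/8 491/120 149/36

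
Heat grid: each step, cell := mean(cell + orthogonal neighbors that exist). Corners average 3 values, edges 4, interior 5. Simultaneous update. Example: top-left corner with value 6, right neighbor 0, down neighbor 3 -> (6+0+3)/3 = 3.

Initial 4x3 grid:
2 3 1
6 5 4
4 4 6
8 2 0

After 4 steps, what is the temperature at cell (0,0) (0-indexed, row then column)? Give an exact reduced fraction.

Answer: 494027/129600

Derivation:
Step 1: cell (0,0) = 11/3
Step 2: cell (0,0) = 32/9
Step 3: cell (0,0) = 4097/1080
Step 4: cell (0,0) = 494027/129600
Full grid after step 4:
  494027/129600 3152513/864000 451577/129600
  881917/216000 1379917/360000 392771/108000
  916297/216000 360523/90000 399461/108000
  137513/32400 1707979/432000 240451/64800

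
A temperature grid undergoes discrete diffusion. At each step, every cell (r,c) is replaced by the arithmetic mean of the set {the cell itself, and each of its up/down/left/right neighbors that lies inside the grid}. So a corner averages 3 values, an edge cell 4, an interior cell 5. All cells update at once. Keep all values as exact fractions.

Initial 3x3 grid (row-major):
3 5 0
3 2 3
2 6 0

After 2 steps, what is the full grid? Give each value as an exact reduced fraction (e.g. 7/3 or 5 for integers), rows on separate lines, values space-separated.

Answer: 26/9 379/120 77/36
409/120 251/100 643/240
26/9 389/120 9/4

Derivation:
After step 1:
  11/3 5/2 8/3
  5/2 19/5 5/4
  11/3 5/2 3
After step 2:
  26/9 379/120 77/36
  409/120 251/100 643/240
  26/9 389/120 9/4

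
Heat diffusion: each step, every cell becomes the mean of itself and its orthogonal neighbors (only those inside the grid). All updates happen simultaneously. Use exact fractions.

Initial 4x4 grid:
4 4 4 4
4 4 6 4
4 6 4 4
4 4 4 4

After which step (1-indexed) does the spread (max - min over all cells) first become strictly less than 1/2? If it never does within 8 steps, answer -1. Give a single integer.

Answer: 3

Derivation:
Step 1: max=24/5, min=4, spread=4/5
Step 2: max=23/5, min=4, spread=3/5
Step 3: max=2217/500, min=253/60, spread=163/750
  -> spread < 1/2 first at step 3
Step 4: max=65843/15000, min=7591/1800, spread=3877/22500
Step 5: max=651227/150000, min=231061/54000, spread=42259/675000
Step 6: max=11700979/2700000, min=277459/64800, spread=210281/4050000
Step 7: max=167951329/38880000, min=208978213/48600000, spread=3843793/194400000
Step 8: max=52470264623/12150000000, min=6272265451/1458000000, spread=302078797/18225000000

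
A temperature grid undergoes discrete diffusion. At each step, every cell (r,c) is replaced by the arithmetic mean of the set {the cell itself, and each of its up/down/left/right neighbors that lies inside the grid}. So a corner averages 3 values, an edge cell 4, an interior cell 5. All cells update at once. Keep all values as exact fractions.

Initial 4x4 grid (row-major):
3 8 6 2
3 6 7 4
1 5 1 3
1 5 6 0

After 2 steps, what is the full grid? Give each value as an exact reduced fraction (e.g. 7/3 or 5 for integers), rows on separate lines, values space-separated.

Answer: 41/9 659/120 203/40 55/12
973/240 116/25 99/20 37/10
701/240 411/100 89/25 67/20
109/36 791/240 293/80 8/3

Derivation:
After step 1:
  14/3 23/4 23/4 4
  13/4 29/5 24/5 4
  5/2 18/5 22/5 2
  7/3 17/4 3 3
After step 2:
  41/9 659/120 203/40 55/12
  973/240 116/25 99/20 37/10
  701/240 411/100 89/25 67/20
  109/36 791/240 293/80 8/3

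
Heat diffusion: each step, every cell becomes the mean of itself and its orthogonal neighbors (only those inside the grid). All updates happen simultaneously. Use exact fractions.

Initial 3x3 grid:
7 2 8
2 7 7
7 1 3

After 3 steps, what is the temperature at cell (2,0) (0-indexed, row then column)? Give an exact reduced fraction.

Step 1: cell (2,0) = 10/3
Step 2: cell (2,0) = 163/36
Step 3: cell (2,0) = 8993/2160
Full grid after step 3:
  10123/2160 19039/3600 11233/2160
  22877/4800 13711/3000 75181/14400
  8993/2160 11051/2400 9703/2160

Answer: 8993/2160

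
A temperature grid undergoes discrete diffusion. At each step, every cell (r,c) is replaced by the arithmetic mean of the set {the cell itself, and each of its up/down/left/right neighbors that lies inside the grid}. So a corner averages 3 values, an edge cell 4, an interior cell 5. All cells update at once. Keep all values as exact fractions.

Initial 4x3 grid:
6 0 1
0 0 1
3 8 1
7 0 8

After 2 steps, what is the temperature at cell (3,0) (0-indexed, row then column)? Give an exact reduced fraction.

Step 1: cell (3,0) = 10/3
Step 2: cell (3,0) = 163/36
Full grid after step 2:
  2 373/240 19/18
  211/80 179/100 463/240
  749/240 379/100 213/80
  163/36 869/240 53/12

Answer: 163/36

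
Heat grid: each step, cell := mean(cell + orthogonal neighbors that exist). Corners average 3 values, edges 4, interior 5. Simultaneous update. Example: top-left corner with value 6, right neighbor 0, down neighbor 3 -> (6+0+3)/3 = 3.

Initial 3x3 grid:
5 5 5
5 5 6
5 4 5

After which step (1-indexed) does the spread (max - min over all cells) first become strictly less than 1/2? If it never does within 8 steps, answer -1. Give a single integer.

Step 1: max=16/3, min=14/3, spread=2/3
Step 2: max=187/36, min=173/36, spread=7/18
  -> spread < 1/2 first at step 2
Step 3: max=2221/432, min=2099/432, spread=61/216
Step 4: max=26431/5184, min=25409/5184, spread=511/2592
Step 5: max=315349/62208, min=306731/62208, spread=4309/31104
Step 6: max=3768775/746496, min=3696185/746496, spread=36295/373248
Step 7: max=45095533/8957952, min=44483987/8957952, spread=305773/4478976
Step 8: max=540053071/107495424, min=534901169/107495424, spread=2575951/53747712

Answer: 2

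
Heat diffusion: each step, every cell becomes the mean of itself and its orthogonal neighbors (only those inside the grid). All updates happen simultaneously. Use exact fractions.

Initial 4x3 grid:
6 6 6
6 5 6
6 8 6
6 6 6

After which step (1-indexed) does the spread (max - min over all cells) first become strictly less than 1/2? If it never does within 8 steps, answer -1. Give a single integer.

Step 1: max=13/2, min=23/4, spread=3/4
Step 2: max=319/50, min=35/6, spread=41/75
Step 3: max=15133/2400, min=28301/4800, spread=131/320
  -> spread < 1/2 first at step 3
Step 4: max=67489/10800, min=257341/43200, spread=841/2880
Step 5: max=53821813/8640000, min=103378901/17280000, spread=56863/230400
Step 6: max=482157083/77760000, min=935334691/155520000, spread=386393/2073600
Step 7: max=192495570253/31104000000, min=374942888381/62208000000, spread=26795339/165888000
Step 8: max=11518738816127/1866240000000, min=22561131877879/3732480000000, spread=254051069/1990656000

Answer: 3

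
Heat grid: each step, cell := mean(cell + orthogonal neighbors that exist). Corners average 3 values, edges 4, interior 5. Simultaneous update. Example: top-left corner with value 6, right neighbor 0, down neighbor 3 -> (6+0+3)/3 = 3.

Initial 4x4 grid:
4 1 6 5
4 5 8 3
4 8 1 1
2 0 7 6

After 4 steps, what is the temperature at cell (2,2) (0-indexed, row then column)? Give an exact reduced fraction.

Answer: 732799/180000

Derivation:
Step 1: cell (2,2) = 5
Step 2: cell (2,2) = 389/100
Step 3: cell (2,2) = 26077/6000
Step 4: cell (2,2) = 732799/180000
Full grid after step 4:
  9847/2400 7807/1800 118613/27000 72487/16200
  19787/4800 250969/60000 99521/22500 231091/54000
  277013/72000 41281/10000 732799/180000 226267/54000
  41143/10800 91111/24000 872143/216000 254857/64800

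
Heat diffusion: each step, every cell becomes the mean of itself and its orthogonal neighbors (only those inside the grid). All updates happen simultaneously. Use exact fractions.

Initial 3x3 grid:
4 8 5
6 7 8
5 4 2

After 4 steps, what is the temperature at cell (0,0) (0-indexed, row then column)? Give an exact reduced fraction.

Answer: 126467/21600

Derivation:
Step 1: cell (0,0) = 6
Step 2: cell (0,0) = 35/6
Step 3: cell (0,0) = 2161/360
Step 4: cell (0,0) = 126467/21600
Full grid after step 4:
  126467/21600 107833/18000 14263/2400
  90671/16000 1014379/180000 2478617/432000
  14449/2700 2335367/432000 87319/16200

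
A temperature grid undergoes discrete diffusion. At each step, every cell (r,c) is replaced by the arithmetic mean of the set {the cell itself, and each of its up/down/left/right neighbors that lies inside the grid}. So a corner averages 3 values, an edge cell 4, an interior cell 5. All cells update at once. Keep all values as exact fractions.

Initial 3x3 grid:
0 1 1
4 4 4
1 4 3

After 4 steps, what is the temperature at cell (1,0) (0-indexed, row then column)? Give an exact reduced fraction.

Step 1: cell (1,0) = 9/4
Step 2: cell (1,0) = 619/240
Step 3: cell (1,0) = 35153/14400
Step 4: cell (1,0) = 2205091/864000
Full grid after step 4:
  293873/129600 1029233/432000 53183/21600
  2205091/864000 941767/360000 599179/216000
  119141/43200 79163/27000 48031/16200

Answer: 2205091/864000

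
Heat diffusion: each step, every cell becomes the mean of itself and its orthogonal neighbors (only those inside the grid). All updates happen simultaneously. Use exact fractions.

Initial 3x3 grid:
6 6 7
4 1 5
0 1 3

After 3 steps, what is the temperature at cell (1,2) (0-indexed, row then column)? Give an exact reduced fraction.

Step 1: cell (1,2) = 4
Step 2: cell (1,2) = 41/10
Step 3: cell (1,2) = 1513/400
Full grid after step 3:
  9059/2160 15817/3600 421/90
  5127/1600 1793/500 1513/400
  1351/540 36893/14400 2203/720

Answer: 1513/400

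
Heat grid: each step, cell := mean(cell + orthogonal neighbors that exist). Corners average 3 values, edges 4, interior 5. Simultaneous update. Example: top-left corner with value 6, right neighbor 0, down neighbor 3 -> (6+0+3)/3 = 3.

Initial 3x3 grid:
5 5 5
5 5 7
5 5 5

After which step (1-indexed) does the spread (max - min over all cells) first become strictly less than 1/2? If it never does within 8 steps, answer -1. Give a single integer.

Answer: 3

Derivation:
Step 1: max=17/3, min=5, spread=2/3
Step 2: max=667/120, min=5, spread=67/120
Step 3: max=5837/1080, min=507/100, spread=1807/5400
  -> spread < 1/2 first at step 3
Step 4: max=2317963/432000, min=13861/2700, spread=33401/144000
Step 5: max=20669933/3888000, min=1393391/270000, spread=3025513/19440000
Step 6: max=8240926867/1555200000, min=74755949/14400000, spread=53531/497664
Step 7: max=492592925849/93312000000, min=20231116051/3888000000, spread=450953/5971968
Step 8: max=29502503560603/5598720000000, min=2433808610519/466560000000, spread=3799043/71663616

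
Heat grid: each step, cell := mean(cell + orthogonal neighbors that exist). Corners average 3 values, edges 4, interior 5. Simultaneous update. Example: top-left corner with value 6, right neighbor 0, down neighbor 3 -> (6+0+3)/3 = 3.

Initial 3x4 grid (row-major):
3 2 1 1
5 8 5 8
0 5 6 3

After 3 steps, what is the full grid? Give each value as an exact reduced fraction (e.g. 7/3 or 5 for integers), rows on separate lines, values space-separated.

After step 1:
  10/3 7/2 9/4 10/3
  4 5 28/5 17/4
  10/3 19/4 19/4 17/3
After step 2:
  65/18 169/48 881/240 59/18
  47/12 457/100 437/100 377/80
  145/36 107/24 623/120 44/9
After step 3:
  1591/432 27671/7200 26711/7200 2099/540
  14513/3600 25003/6000 4503/1000 20699/4800
  893/216 16423/3600 8509/1800 10651/2160

Answer: 1591/432 27671/7200 26711/7200 2099/540
14513/3600 25003/6000 4503/1000 20699/4800
893/216 16423/3600 8509/1800 10651/2160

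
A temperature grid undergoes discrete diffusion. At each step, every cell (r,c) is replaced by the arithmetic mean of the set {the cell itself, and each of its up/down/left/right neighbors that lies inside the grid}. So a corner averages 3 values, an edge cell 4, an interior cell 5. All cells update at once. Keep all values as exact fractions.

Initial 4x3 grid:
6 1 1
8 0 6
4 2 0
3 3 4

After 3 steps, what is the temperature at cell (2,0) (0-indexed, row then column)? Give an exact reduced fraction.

Step 1: cell (2,0) = 17/4
Step 2: cell (2,0) = 833/240
Step 3: cell (2,0) = 25877/7200
Full grid after step 3:
  911/240 671/225 5839/2160
  8569/2400 9623/3000 17557/7200
  25877/7200 8453/3000 19427/7200
  6923/2160 10811/3600 5483/2160

Answer: 25877/7200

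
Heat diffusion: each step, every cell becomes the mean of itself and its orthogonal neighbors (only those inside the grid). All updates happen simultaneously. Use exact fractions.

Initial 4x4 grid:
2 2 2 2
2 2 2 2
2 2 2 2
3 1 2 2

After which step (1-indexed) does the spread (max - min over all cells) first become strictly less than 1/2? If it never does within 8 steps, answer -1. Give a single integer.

Answer: 2

Derivation:
Step 1: max=9/4, min=7/4, spread=1/2
Step 2: max=25/12, min=151/80, spread=47/240
  -> spread < 1/2 first at step 2
Step 3: max=4901/2400, min=4591/2400, spread=31/240
Step 4: max=48469/24000, min=41911/21600, spread=17111/216000
Step 5: max=434189/216000, min=4216927/2160000, spread=124963/2160000
Step 6: max=8657363/4320000, min=38029447/19440000, spread=1857373/38880000
Step 7: max=77865817/38880000, min=1831693/933120, spread=2317913/58320000
Step 8: max=11659813247/5832000000, min=34393794511/17496000000, spread=58564523/1749600000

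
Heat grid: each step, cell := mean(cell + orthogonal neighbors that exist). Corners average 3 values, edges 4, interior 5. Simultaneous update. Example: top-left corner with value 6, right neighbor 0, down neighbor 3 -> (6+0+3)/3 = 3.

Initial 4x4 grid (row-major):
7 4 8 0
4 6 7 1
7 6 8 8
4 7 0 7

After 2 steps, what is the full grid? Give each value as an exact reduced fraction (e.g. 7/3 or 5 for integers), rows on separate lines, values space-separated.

After step 1:
  5 25/4 19/4 3
  6 27/5 6 4
  21/4 34/5 29/5 6
  6 17/4 11/2 5
After step 2:
  23/4 107/20 5 47/12
  433/80 609/100 519/100 19/4
  481/80 11/2 301/50 26/5
  31/6 451/80 411/80 11/2

Answer: 23/4 107/20 5 47/12
433/80 609/100 519/100 19/4
481/80 11/2 301/50 26/5
31/6 451/80 411/80 11/2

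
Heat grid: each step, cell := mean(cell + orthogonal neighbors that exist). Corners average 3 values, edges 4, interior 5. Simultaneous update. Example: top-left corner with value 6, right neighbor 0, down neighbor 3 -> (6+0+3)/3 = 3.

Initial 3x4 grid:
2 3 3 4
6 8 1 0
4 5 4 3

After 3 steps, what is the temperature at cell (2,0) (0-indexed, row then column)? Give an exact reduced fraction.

Answer: 189/40

Derivation:
Step 1: cell (2,0) = 5
Step 2: cell (2,0) = 61/12
Step 3: cell (2,0) = 189/40
Full grid after step 3:
  9031/2160 27823/7200 22223/7200 5687/2160
  8227/1800 24499/6000 19939/6000 1183/450
  189/40 2629/600 12349/3600 3061/1080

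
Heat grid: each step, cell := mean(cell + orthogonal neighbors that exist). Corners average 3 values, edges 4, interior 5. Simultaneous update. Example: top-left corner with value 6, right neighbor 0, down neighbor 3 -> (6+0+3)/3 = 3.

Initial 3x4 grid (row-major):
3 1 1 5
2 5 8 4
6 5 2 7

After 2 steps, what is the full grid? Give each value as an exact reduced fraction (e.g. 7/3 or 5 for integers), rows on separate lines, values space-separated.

Answer: 17/6 249/80 163/48 157/36
109/30 96/25 469/100 53/12
77/18 139/30 55/12 95/18

Derivation:
After step 1:
  2 5/2 15/4 10/3
  4 21/5 4 6
  13/3 9/2 11/2 13/3
After step 2:
  17/6 249/80 163/48 157/36
  109/30 96/25 469/100 53/12
  77/18 139/30 55/12 95/18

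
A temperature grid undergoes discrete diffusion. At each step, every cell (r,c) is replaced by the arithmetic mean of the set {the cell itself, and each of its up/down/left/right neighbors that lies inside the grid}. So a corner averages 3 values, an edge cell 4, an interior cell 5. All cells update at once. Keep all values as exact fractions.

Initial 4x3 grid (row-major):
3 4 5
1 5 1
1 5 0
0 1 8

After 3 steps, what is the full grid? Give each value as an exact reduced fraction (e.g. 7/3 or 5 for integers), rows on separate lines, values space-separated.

Answer: 3251/1080 15559/4800 3601/1080
18931/7200 5991/2000 22631/7200
16561/7200 3907/1500 7387/2400
4459/2160 19021/7200 691/240

Derivation:
After step 1:
  8/3 17/4 10/3
  5/2 16/5 11/4
  7/4 12/5 7/2
  2/3 7/2 3
After step 2:
  113/36 269/80 31/9
  607/240 151/50 767/240
  439/240 287/100 233/80
  71/36 287/120 10/3
After step 3:
  3251/1080 15559/4800 3601/1080
  18931/7200 5991/2000 22631/7200
  16561/7200 3907/1500 7387/2400
  4459/2160 19021/7200 691/240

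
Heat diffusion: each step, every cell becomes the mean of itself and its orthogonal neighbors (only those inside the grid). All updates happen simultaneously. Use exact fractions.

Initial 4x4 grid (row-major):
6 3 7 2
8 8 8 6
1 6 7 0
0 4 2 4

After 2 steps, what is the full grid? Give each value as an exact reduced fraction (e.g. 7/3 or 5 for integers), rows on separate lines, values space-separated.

After step 1:
  17/3 6 5 5
  23/4 33/5 36/5 4
  15/4 26/5 23/5 17/4
  5/3 3 17/4 2
After step 2:
  209/36 349/60 29/5 14/3
  653/120 123/20 137/25 409/80
  491/120 463/100 51/10 297/80
  101/36 847/240 277/80 7/2

Answer: 209/36 349/60 29/5 14/3
653/120 123/20 137/25 409/80
491/120 463/100 51/10 297/80
101/36 847/240 277/80 7/2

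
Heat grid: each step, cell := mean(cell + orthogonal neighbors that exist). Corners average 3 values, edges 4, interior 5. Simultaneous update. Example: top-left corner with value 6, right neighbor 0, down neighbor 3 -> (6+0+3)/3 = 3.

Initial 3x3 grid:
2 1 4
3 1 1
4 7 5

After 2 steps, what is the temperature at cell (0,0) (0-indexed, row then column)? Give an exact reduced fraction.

Step 1: cell (0,0) = 2
Step 2: cell (0,0) = 13/6
Full grid after step 2:
  13/6 43/20 9/4
  353/120 141/50 701/240
  137/36 317/80 34/9

Answer: 13/6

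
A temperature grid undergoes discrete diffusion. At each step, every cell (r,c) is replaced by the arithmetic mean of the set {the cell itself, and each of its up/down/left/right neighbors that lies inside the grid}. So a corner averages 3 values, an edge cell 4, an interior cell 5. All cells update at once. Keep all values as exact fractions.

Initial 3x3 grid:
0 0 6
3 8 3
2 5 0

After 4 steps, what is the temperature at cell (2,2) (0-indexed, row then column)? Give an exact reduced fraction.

Answer: 56977/16200

Derivation:
Step 1: cell (2,2) = 8/3
Step 2: cell (2,2) = 32/9
Step 3: cell (2,2) = 1867/540
Step 4: cell (2,2) = 56977/16200
Full grid after step 4:
  43549/14400 448037/144000 144347/43200
  2670347/864000 399713/120000 2925847/864000
  106879/32400 322733/96000 56977/16200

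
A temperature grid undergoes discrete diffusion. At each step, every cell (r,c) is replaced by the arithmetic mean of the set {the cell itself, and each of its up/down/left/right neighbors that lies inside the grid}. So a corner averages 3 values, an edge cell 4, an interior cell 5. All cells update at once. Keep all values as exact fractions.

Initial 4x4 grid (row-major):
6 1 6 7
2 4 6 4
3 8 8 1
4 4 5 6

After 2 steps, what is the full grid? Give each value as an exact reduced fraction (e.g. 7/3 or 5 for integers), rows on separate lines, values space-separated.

After step 1:
  3 17/4 5 17/3
  15/4 21/5 28/5 9/2
  17/4 27/5 28/5 19/4
  11/3 21/4 23/4 4
After step 2:
  11/3 329/80 1231/240 91/18
  19/5 116/25 249/50 1231/240
  64/15 247/50 271/50 377/80
  79/18 301/60 103/20 29/6

Answer: 11/3 329/80 1231/240 91/18
19/5 116/25 249/50 1231/240
64/15 247/50 271/50 377/80
79/18 301/60 103/20 29/6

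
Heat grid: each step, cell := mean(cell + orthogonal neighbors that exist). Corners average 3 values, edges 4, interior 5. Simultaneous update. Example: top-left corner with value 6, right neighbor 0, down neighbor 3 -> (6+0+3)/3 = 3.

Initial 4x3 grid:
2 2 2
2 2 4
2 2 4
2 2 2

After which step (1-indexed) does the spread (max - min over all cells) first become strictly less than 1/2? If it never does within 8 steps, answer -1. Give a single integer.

Answer: 3

Derivation:
Step 1: max=3, min=2, spread=1
Step 2: max=83/30, min=2, spread=23/30
Step 3: max=2351/900, min=191/90, spread=49/100
  -> spread < 1/2 first at step 3
Step 4: max=34171/13500, min=2951/1350, spread=4661/13500
Step 5: max=1002307/405000, min=150697/67500, spread=157/648
Step 6: max=59232413/24300000, min=3056141/1350000, spread=1351/7776
Step 7: max=1757911721/729000000, min=138923633/60750000, spread=5813/46656
Step 8: max=26168688391/10935000000, min=8397219047/3645000000, spread=6253/69984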